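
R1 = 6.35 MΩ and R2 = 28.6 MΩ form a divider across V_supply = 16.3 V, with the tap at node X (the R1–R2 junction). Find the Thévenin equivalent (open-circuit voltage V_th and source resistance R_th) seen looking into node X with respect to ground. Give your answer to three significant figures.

Open-circuit (no load on X): V_th = V_supply · R2/(R1 + R2) = 16.3 × 28.6/(6.350 + 28.6) = 13.34 V.
Zeroing V_supply shorts the top of R1 to ground, so R_th = R1 ‖ R2 = 5.196 MΩ.

V_th ≈ 13.3 V, R_th ≈ 5.20 MΩ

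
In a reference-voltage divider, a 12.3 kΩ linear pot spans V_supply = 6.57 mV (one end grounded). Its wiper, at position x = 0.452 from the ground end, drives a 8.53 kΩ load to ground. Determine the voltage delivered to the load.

The pot divides into 6.740 kΩ above the wiper and 5.560 kΩ below.
R_L loads the lower segment: effective lower R = 3.366 kΩ.
Then V_out = V_supply · 3.366/(6.740 + 3.366) = 2.188 mV.
(Unloaded: V_out = x·V_supply = 2.97 mV.)

V_out ≈ 2.19 mV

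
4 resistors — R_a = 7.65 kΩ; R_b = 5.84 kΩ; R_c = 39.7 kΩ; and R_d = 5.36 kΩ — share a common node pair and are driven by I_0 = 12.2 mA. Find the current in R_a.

ΣG = 1/7.65 + 1/5.84 + 1/39.7 + 1/5.36 = 0.5137.
Current divider: I(R_a) = I_0 · G_k/ΣG = 12.2 × (0.1307/0.5137) = 12.2 × 0.2545 = 3.104 mA.

I ≈ 3.10 mA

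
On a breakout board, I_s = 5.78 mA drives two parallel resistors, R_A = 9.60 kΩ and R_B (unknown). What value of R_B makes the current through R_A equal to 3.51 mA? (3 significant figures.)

R_B ≈ 14.8 kΩ

In a two-way split, I_A/I_s = R_B/(R_A + R_B).
With f = 0.6073, R_B = R_A · f/(1−f) = 9.60 × 1.546 = 14.84 kΩ.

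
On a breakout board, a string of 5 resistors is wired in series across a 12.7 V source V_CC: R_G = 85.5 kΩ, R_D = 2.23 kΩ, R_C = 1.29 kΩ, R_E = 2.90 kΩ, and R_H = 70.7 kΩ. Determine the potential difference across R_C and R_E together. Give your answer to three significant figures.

V ≈ 0.327 V

Series total: ΣR = 85.5 + 2.23 + 1.29 + 2.90 + 70.7 = 162.6 kΩ.
R_{R_C..R_E} = 1.29 + 2.90 = 4.190 kΩ.
Voltage divider: V = V_CC · (4.190 / 162.6) = 12.7 × 0.02577 = 0.3272 V.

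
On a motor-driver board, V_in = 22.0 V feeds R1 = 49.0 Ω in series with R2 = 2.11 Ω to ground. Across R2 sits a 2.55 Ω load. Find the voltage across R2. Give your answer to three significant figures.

The load sits in parallel with R2, giving an effective lower resistance R2' = R2·R_L/(R2+R_L) = 1.155 Ω.
Now apply the divider: V_out = 22.0 × 0.02302 = 0.5065 V.

V_out ≈ 0.506 V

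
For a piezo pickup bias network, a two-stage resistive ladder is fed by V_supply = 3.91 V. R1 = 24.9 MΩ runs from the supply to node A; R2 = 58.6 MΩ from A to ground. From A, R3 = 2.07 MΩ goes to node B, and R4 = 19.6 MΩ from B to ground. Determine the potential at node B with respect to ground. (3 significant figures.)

V_B ≈ 1.37 V

Looking into the second stage from A: R3 + R4 = 21.67 MΩ appears in parallel with R2.
R2 ‖ (R3+R4) = 15.82 MΩ.
So V_A = 3.91 × 0.3885 = 1.519 V.
Then the unloaded second divider: V_B = V_A × R4/(R3+R4) = 1.519 × 0.9045 = 1.374 V.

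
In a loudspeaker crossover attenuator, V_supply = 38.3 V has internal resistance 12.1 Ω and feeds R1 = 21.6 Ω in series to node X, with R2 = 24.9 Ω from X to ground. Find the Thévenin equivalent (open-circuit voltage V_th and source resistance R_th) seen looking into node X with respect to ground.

R1' = 12.1 + 21.6 = 33.70 Ω (source resistance + R1).
V_th is the unloaded tap voltage: V_supply · R2/(R1'+R2) = 38.3 × 0.4249 = 16.27 V.
With V_supply suppressed (replaced by a short), R_th = R1' ‖ R2 = (33.70 × 24.9)/(33.70 + 24.9) = 14.32 Ω.

V_th ≈ 16.3 V, R_th ≈ 14.3 Ω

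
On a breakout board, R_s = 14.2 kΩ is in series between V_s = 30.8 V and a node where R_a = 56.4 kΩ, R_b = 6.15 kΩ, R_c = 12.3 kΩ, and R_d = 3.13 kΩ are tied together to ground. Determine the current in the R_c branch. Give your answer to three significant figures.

I ≈ 0.271 mA

Combine the parallel branches: R_p = (1/56.4 + 1/6.15 + 1/12.3 + 1/3.13)⁻¹ = 1.721 kΩ.
V_A by voltage divider: V_A = 30.8 × 1.721/(14.2 + 1.721) = 3.329 V.
I(R_c) = V_A / R_c = 3.329/12.3 = 0.2707 mA.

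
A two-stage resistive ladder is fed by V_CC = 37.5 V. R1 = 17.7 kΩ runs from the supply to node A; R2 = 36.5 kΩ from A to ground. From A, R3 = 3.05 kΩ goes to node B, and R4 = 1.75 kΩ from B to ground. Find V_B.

V_B ≈ 2.64 V

Node A sees R2 in parallel with the series input of stage 2, R3 + R4 = 4.800 kΩ.
Effective lower resistance at A: R2 ‖ 4.800 = 4.242 kΩ.
V_A = 37.5 × 4.242/(17.7 + 4.242) = 7.250 V.
Stage 2 is unloaded, so V_B = V_A · R4/(R3+R4) = 7.250 × 1.75/4.800 = 2.643 V.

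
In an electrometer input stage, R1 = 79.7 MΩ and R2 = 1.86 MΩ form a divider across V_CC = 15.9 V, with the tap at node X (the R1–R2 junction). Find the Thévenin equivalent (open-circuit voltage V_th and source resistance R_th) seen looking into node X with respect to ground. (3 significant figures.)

V_th is the unloaded tap voltage: V_CC · R2/(R1+R2) = 15.9 × 0.02281 = 0.3626 V.
Looking into X with the source shorted: R_th = R1·R2/(R1+R2) = 79.70 × 1.86/81.56 = 1.818 MΩ.

V_th ≈ 0.363 V, R_th ≈ 1.82 MΩ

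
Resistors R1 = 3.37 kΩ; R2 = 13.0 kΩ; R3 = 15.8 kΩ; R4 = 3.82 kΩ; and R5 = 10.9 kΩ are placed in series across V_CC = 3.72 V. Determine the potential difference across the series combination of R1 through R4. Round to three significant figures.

Series total: ΣR = 3.37 + 13.0 + 15.8 + 3.82 + 10.9 = 46.89 kΩ.
R_{R1..R4} = 3.37 + 13.0 + 15.8 + 3.82 = 35.99 kΩ.
Voltage divider: V = V_CC · (35.99 / 46.89) = 3.72 × 0.7675 = 2.855 V.

V ≈ 2.86 V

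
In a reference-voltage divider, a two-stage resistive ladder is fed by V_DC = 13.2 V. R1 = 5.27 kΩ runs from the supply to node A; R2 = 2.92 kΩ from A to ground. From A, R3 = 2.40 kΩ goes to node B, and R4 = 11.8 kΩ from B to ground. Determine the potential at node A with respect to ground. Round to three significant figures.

Node A sees R2 in parallel with the series input of stage 2, R3 + R4 = 14.20 kΩ.
R2 ‖ (R3+R4) = 2.422 kΩ.
First divider: V_A = V_DC · 2.422/(5.27 + 2.422) = 4.156 V.

V_A ≈ 4.16 V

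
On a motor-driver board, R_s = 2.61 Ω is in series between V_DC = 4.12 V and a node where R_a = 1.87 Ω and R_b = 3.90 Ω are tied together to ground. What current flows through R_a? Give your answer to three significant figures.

Parallel bank: R_p = 1/(1/1.87 + 1/3.90) = 1.264 Ω.
V_A by voltage divider: V_A = 4.12 × 1.264/(2.61 + 1.264) = 1.344 V.
Branch current I = V_A/R_a = 1.344/1.87 = 0.7188 A.

I ≈ 0.719 A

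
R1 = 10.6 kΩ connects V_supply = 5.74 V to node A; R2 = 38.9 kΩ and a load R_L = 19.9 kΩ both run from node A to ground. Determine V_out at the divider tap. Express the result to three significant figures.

R2 ‖ R_L = (38.9 × 19.9)/(38.9 + 19.9) = 13.17 kΩ.
Then V_out = V_supply · R2'/(R1 + R2') = 5.74 × 13.17/23.77 = 3.180 V.

V_out ≈ 3.18 V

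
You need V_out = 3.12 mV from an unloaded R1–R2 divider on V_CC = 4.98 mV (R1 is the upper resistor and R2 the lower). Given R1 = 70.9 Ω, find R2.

Required fraction k = V_out/V_CC = 0.6265.
R2 = R1 · 0.6265/(1 − 0.6265) = 118.9 Ω.

R2 ≈ 119 Ω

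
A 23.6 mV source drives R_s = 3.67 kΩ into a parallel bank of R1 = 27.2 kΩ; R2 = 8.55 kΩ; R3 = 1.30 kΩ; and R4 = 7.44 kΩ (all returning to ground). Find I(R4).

I ≈ 0.650 µA

Parallel bank: R_p = 1/(1/27.2 + 1/8.55 + 1/1.30 + 1/7.44) = 0.9457 kΩ.
V_A by voltage divider: V_A = 23.6 × 0.9457/(3.67 + 0.9457) = 4.836 mV.
Branch current I = V_A/R4 = 4.836/7.44 = 0.6499 µA.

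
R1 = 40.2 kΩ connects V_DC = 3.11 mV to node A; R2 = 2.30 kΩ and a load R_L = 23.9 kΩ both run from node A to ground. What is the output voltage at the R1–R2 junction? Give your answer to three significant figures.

V_out ≈ 0.154 mV

First combine the lower leg with the load: R2 ‖ R_L = 2.098 kΩ.
Voltage divider with the loaded lower leg: V_out = 3.11 × 2.098/(40.2 + 2.098) = 3.11 × 0.04960 = 0.1543 mV.
(Unloaded it would be 0.168 mV; the load pulls it down.)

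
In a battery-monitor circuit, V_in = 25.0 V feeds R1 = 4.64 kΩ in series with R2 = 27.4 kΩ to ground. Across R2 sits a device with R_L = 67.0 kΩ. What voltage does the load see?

The load sits in parallel with R2, giving an effective lower resistance R2' = R2·R_L/(R2+R_L) = 19.45 kΩ.
Now apply the divider: V_out = 25.0 × 0.8074 = 20.18 V.

V_out ≈ 20.2 V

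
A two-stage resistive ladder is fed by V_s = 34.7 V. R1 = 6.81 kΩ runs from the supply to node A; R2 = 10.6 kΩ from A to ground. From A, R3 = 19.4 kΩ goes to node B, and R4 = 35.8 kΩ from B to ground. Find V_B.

The second stage (R3 + R4 = 55.20 kΩ) loads node A in parallel with R2.
Effective lower resistance at A: R2 ‖ 55.20 = 8.892 kΩ.
So V_A = 34.7 × 0.5663 = 19.65 V.
Stage 2 is unloaded, so V_B = V_A · R4/(R3+R4) = 19.65 × 35.8/55.20 = 12.74 V.

V_B ≈ 12.7 V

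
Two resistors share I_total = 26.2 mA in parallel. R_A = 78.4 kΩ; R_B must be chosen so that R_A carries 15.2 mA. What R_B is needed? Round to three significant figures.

In a two-way split, I_A/I_total = R_B/(R_A + R_B).
With f = 0.5802, R_B = R_A · f/(1−f) = 78.4 × 1.382 = 108.3 kΩ.

R_B ≈ 108 kΩ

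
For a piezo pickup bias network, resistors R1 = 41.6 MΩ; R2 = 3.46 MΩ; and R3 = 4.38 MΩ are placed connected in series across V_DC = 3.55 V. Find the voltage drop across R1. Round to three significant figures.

V ≈ 2.99 V

Total series resistance ΣR = 41.6 + 3.46 + 4.38 = 49.44 MΩ.
V = V_DC · R/ΣR = 3.55 × 0.8414 = 2.987 V.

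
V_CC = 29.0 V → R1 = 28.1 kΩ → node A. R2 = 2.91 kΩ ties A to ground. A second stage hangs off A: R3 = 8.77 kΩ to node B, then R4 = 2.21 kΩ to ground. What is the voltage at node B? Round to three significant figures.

V_B ≈ 0.442 V

The second stage (R3 + R4 = 10.98 kΩ) loads node A in parallel with R2.
R2 ‖ (R3+R4) = 2.300 kΩ.
First divider: V_A = V_CC · 2.300/(28.1 + 2.300) = 2.194 V.
Stage 2 is unloaded, so V_B = V_A · R4/(R3+R4) = 2.194 × 2.21/10.98 = 0.4417 V.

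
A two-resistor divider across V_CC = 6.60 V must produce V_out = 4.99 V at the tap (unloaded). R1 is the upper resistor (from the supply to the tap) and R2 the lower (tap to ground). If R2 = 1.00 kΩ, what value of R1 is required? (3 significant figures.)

R1 ≈ 0.323 kΩ

The divider ratio is R2/(R1+R2) = 4.99/6.60 = 0.7561.
So R1 = R2 · (V_CC/V_out − 1) = 1.00 × (6.60/4.99 − 1) = 1.00 × 0.3226 = 0.3226 kΩ.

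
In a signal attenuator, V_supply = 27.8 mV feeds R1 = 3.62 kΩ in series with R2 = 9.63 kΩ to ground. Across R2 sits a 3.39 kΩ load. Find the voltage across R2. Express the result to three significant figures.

V_out ≈ 11.4 mV

The load sits in parallel with R2, giving an effective lower resistance R2' = R2·R_L/(R2+R_L) = 2.507 kΩ.
Then V_out = V_supply · R2'/(R1 + R2') = 27.8 × 2.507/6.127 = 11.38 mV.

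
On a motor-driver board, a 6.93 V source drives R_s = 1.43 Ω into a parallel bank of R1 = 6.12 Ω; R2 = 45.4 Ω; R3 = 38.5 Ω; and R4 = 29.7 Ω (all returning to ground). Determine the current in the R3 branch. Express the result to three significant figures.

Equivalent of the parallel group: R_p = 4.080 Ω.
Node voltage V_A = V_s · R_p/(R_s + R_p) = 6.93 × 0.7405 = 5.132 V.
I(R3) = V_A / R3 = 5.132/38.5 = 0.1333 A.
(Check via current divider: I_total = 1.258 A; share G_k/ΣG = 0.1060 → same result.)

I ≈ 0.133 A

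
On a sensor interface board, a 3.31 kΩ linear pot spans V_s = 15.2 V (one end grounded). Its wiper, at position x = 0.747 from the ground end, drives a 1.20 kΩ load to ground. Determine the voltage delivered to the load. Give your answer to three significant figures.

Split the track: R_lower = x·R_p = 2.473 kΩ, R_upper = (1−x)·R_p = 0.8374 kΩ.
(x·R_p) ‖ R_L = 0.8079 kΩ.
V_out = 15.2 × 0.8079/(0.8374 + 0.8079) = 7.464 V.

V_out ≈ 7.46 V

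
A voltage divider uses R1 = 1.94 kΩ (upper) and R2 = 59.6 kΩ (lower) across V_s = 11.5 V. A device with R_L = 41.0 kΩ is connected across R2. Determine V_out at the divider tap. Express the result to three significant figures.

V_out ≈ 10.6 V

R2 ‖ R_L = (59.6 × 41.0)/(59.6 + 41.0) = 24.29 kΩ.
Then V_out = V_s · R2'/(R1 + R2') = 11.5 × 24.29/26.23 = 10.65 V.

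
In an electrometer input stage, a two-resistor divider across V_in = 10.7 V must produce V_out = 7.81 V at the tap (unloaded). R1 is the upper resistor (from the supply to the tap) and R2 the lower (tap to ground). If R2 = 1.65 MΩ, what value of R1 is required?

The divider ratio is R2/(R1+R2) = 7.81/10.7 = 0.7299.
Rearranging, R1 = R2·(1−k)/k = 1.65 × 0.3700 = 0.6106 MΩ.

R1 ≈ 0.611 MΩ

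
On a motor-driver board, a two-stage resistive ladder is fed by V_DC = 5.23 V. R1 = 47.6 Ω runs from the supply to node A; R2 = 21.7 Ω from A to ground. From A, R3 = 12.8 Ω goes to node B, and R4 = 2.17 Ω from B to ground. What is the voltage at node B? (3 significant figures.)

V_B ≈ 0.119 V

Node A sees R2 in parallel with the series input of stage 2, R3 + R4 = 14.97 Ω.
R2 ‖ (R3+R4) = 8.859 Ω.
First divider: V_A = V_DC · 8.859/(47.6 + 8.859) = 0.8206 V.
Then the unloaded second divider: V_B = V_A × R4/(R3+R4) = 0.8206 × 0.1450 = 0.1190 V.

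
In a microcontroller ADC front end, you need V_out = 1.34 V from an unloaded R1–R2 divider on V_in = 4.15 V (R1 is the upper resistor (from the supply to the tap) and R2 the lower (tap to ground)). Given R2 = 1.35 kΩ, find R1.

R1 ≈ 2.83 kΩ

The divider ratio is R2/(R1+R2) = 1.34/4.15 = 0.3229.
So R1 = R2 · (V_in/V_out − 1) = 1.35 × (4.15/1.34 − 1) = 1.35 × 2.097 = 2.831 kΩ.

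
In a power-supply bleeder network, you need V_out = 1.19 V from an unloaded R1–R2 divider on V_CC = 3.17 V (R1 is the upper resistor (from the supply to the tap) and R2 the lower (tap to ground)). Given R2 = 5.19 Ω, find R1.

R1 ≈ 8.64 Ω

V_out/V_CC = R2/(R1+R2) = 0.3754.
R1 = R2·(1/k − 1) = 5.19 × 1.664 = 8.635 Ω.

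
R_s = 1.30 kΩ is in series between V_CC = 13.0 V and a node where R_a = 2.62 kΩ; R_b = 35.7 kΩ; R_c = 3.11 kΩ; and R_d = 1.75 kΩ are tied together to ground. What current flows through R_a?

Equivalent of the parallel group: R_p = 0.7677 kΩ.
V_A = 13.0 × 0.7677/2.068 = 4.827 V.
Branch current I = V_A/R_a = 4.827/2.62 = 1.842 mA.

I ≈ 1.84 mA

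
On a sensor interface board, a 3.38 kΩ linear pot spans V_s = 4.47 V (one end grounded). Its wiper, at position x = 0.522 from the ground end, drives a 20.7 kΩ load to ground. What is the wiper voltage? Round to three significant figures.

Lower segment x·R_p = 1.764 kΩ; upper segment (1−x)·R_p = 1.616 kΩ.
Lower segment in parallel with the load: 1.764 ‖ 20.7 = 1.626 kΩ.
Then V_out = V_s · 1.626/(1.616 + 1.626) = 2.242 V.
(Unloaded: V_out = x·V_s = 2.33 V.)

V_out ≈ 2.24 V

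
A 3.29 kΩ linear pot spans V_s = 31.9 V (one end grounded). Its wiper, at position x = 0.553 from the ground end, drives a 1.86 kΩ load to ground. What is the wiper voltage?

V_out ≈ 12.3 V

The pot divides into 1.471 kΩ above the wiper and 1.819 kΩ below.
Lower segment in parallel with the load: 1.819 ‖ 1.86 = 0.9197 kΩ.
Then V_out = V_s · 0.9197/(1.471 + 0.9197) = 12.27 V.
(Unloaded: V_out = x·V_s = 17.6 V.)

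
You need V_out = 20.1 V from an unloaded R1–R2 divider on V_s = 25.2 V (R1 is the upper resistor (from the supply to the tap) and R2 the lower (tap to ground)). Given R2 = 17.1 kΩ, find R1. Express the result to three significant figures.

R1 ≈ 4.34 kΩ

V_out/V_s = R2/(R1+R2) = 0.7976.
R1 = R2·(1/k − 1) = 17.1 × 0.2537 = 4.339 kΩ.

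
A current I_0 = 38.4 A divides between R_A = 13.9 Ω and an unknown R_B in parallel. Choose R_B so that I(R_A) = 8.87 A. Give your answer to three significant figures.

In a two-way split, I_A/I_0 = R_B/(R_A + R_B).
With f = 0.2310, R_B = R_A · f/(1−f) = 13.9 × 0.3004 = 4.175 Ω.

R_B ≈ 4.18 Ω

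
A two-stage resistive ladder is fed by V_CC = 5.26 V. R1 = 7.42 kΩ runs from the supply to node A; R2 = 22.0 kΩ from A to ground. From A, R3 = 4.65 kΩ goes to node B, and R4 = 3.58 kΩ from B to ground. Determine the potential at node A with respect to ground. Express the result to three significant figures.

V_A ≈ 2.35 V

Node A sees R2 in parallel with the series input of stage 2, R3 + R4 = 8.230 kΩ.
R2 ‖ (R3+R4) = 5.989 kΩ.
V_A = 5.26 × 5.989/(7.42 + 5.989) = 2.349 V.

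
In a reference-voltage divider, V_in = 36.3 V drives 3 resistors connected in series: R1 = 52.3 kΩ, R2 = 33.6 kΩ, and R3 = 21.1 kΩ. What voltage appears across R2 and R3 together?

ΣR = 52.3 + 33.6 + 21.1 = 107.0 kΩ.
R_{R2..R3} = 33.6 + 21.1 = 54.70 kΩ.
By the voltage-divider rule, V = 36.3 × 54.70/107.0 = 18.56 V.

V ≈ 18.6 V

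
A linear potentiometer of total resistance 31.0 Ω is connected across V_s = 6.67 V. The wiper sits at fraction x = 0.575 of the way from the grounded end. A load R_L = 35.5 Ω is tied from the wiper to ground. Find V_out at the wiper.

V_out ≈ 3.16 V

Split the track: R_lower = x·R_p = 17.82 Ω, R_upper = (1−x)·R_p = 13.18 Ω.
R_L loads the lower segment: effective lower R = 11.87 Ω.
Loaded-divider output: V_out = 6.67 × 0.4739 = 3.161 V.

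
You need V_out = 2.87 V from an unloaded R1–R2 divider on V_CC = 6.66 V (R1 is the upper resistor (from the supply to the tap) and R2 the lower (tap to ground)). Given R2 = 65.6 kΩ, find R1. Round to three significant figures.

R1 ≈ 86.6 kΩ

The divider ratio is R2/(R1+R2) = 2.87/6.66 = 0.4309.
R1 = R2·(1/k − 1) = 65.6 × 1.321 = 86.63 kΩ.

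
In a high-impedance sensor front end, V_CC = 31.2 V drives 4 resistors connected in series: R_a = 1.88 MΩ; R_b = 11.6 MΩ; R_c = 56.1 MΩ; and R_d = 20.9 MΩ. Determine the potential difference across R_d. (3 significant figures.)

Series total: ΣR = 1.88 + 11.6 + 56.1 + 20.9 = 90.48 MΩ.
By the voltage-divider rule, V = 31.2 × 20.90/90.48 = 7.207 V.

V ≈ 7.21 V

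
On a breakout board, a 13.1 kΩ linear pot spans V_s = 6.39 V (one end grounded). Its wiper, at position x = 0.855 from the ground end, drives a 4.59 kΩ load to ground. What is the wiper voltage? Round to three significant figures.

Split the track: R_lower = x·R_p = 11.20 kΩ, R_upper = (1−x)·R_p = 1.900 kΩ.
Lower segment in parallel with the load: 11.20 ‖ 4.59 = 3.256 kΩ.
Then V_out = V_s · 3.256/(1.900 + 3.256) = 4.036 V.

V_out ≈ 4.04 V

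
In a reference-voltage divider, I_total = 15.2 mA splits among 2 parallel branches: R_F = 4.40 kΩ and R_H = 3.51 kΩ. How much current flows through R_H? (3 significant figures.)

For two parallel branches, I_k = I_total · (other R)/(sum of R).
So I = 15.2 × 4.40/7.910 = 8.455 mA.

I ≈ 8.46 mA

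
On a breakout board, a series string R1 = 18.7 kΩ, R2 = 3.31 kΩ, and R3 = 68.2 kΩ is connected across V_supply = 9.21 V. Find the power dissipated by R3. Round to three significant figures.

The common current is I = 9.21/90.21 = 0.1021 mA.
P = I²R = 0.01042 × 68.2 = 0.7109 mW.

P ≈ 0.711 mW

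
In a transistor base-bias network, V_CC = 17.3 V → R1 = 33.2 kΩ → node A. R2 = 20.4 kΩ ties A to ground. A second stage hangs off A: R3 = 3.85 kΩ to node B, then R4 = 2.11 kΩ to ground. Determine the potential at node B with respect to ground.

Node A sees R2 in parallel with the series input of stage 2, R3 + R4 = 5.960 kΩ.
R2 ‖ (R3+R4) = 4.612 kΩ.
So V_A = 17.3 × 0.1220 = 2.110 V.
V_B = V_A × 0.3540 = 0.7471 V.

V_B ≈ 0.747 V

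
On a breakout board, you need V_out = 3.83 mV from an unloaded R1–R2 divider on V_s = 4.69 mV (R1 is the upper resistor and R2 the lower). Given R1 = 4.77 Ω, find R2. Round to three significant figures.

R2 ≈ 21.2 Ω

V_out/V_s = R2/(R1+R2) = 0.8166.
R2 = R1 · 0.8166/(1 − 0.8166) = 21.24 Ω.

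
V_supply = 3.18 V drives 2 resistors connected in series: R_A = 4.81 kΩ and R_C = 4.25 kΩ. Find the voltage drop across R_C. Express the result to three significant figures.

V ≈ 1.49 V

Series total: ΣR = 4.81 + 4.25 = 9.060 kΩ.
Voltage divider: V = V_supply · (4.250 / 9.060) = 3.18 × 0.4691 = 1.492 V.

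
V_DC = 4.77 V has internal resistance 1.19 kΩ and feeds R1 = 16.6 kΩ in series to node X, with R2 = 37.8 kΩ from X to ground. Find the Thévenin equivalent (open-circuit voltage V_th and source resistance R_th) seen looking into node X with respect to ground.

R1' = 1.19 + 16.6 = 17.79 kΩ (source resistance + R1).
With X open, the divider is unloaded: V_th = 4.77 × 37.8/55.59 = 3.243 V.
Zeroing V_DC shorts the top of R1' to ground, so R_th = R1' ‖ R2 = 12.10 kΩ.

V_th ≈ 3.24 V, R_th ≈ 12.1 kΩ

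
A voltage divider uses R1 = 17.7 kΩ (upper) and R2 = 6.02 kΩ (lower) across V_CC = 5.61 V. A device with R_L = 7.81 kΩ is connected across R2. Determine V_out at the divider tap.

R2 ‖ R_L = (6.02 × 7.81)/(6.02 + 7.81) = 3.400 kΩ.
Voltage divider with the loaded lower leg: V_out = 5.61 × 3.400/(17.7 + 3.400) = 5.61 × 0.1611 = 0.9039 V.

V_out ≈ 0.904 V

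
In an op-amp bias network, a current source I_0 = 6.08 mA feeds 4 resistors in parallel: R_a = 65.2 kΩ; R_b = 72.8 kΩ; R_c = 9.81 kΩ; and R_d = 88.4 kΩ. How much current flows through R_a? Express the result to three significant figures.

I ≈ 0.655 mA

Total conductance ΣG = 1/65.2 + 1/72.8 + 1/9.81 + 1/88.4 = 0.1423 (units of 1/kΩ).
By the current-divider rule, I = I_0 · G_k/ΣG = 6.08 × 0.1078 = 0.6552 mA.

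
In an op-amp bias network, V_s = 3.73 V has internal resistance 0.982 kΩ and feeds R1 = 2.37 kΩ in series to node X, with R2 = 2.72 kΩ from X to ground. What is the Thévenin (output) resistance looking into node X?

R1' = 0.982 + 2.37 = 3.352 kΩ (source resistance + R1).
Zeroing V_s shorts the top of R1' to ground, so R_th = R1' ‖ R2 = 1.502 kΩ.

R_th ≈ 1.50 kΩ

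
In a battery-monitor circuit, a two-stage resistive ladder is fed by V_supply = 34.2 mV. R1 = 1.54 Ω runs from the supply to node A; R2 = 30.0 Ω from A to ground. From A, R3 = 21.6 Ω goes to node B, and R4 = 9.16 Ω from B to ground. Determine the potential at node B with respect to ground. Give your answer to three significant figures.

The second stage (R3 + R4 = 30.76 Ω) loads node A in parallel with R2.
Effective lower resistance at A: R2 ‖ 30.76 = 15.19 Ω.
So V_A = 34.2 × 0.9079 = 31.05 mV.
Stage 2 is unloaded, so V_B = V_A · R4/(R3+R4) = 31.05 × 9.16/30.76 = 9.247 mV.

V_B ≈ 9.25 mV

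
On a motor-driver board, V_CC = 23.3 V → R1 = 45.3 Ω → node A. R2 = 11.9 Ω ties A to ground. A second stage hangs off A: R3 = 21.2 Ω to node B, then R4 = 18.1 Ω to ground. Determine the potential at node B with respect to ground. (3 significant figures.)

V_B ≈ 1.80 V

Looking into the second stage from A: R3 + R4 = 39.30 Ω appears in parallel with R2.
Effective lower resistance at A: R2 ‖ 39.30 = 9.134 Ω.
First divider: V_A = V_CC · 9.134/(45.3 + 9.134) = 3.910 V.
Then the unloaded second divider: V_B = V_A × R4/(R3+R4) = 3.910 × 0.4606 = 1.801 V.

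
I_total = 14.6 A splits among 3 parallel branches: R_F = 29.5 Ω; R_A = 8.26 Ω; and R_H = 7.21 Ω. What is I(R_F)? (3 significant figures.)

Total conductance ΣG = 1/29.5 + 1/8.26 + 1/7.21 = 0.2937 (units of 1/Ω).
By the current-divider rule, I = I_total · G_k/ΣG = 14.6 × 0.1154 = 1.685 A.

I ≈ 1.69 A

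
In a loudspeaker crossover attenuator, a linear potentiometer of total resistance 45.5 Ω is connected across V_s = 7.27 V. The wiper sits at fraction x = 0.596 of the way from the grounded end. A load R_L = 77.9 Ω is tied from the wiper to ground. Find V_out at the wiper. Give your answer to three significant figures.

Split the track: R_lower = x·R_p = 27.12 Ω, R_upper = (1−x)·R_p = 18.38 Ω.
(x·R_p) ‖ R_L = 20.12 Ω.
Then V_out = V_s · 20.12/(18.38 + 20.12) = 3.799 V.
(Unloaded: V_out = x·V_s = 4.33 V.)

V_out ≈ 3.80 V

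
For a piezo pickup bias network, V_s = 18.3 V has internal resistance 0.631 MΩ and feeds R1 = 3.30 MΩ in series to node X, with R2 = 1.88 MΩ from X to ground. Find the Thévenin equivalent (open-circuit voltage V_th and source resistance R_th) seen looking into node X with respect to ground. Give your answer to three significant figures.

V_th ≈ 5.92 V, R_th ≈ 1.27 MΩ

R1' = 0.631 + 3.30 = 3.931 MΩ (source resistance + R1).
With X open, the divider is unloaded: V_th = 18.3 × 1.88/5.811 = 5.920 V.
Looking into X with the source shorted: R_th = R1'·R2/(R1'+R2) = 3.931 × 1.88/5.811 = 1.272 MΩ.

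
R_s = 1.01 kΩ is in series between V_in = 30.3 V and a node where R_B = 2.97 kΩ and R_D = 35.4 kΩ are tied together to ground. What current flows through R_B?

Parallel bank: R_p = 1/(1/2.97 + 1/35.4) = 2.740 kΩ.
V_A = 30.3 × 2.740/3.750 = 22.14 V.
Branch current I = V_A/R_B = 22.14/2.97 = 7.454 mA.

I ≈ 7.45 mA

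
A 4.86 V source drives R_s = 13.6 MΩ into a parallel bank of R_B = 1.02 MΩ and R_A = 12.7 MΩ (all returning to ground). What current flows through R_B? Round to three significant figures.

Combine the parallel branches: R_p = (1/1.02 + 1/12.7)⁻¹ = 0.9442 MΩ.
V_A by voltage divider: V_A = 4.86 × 0.9442/(13.6 + 0.9442) = 0.3155 V.
I(R_B) = V_A / R_B = 0.3155/1.02 = 0.3093 µA.

I ≈ 0.309 µA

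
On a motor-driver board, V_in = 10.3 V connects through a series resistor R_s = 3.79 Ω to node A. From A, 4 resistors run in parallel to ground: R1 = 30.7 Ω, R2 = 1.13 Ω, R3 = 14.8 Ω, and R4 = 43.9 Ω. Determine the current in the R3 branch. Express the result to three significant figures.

Combine the parallel branches: R_p = (1/30.7 + 1/1.13 + 1/14.8 + 1/43.9)⁻¹ = 0.9922 Ω.
V_A = 10.3 × 0.9922/4.782 = 2.137 V.
Branch current I = V_A/R3 = 2.137/14.8 = 0.1444 A.

I ≈ 0.144 A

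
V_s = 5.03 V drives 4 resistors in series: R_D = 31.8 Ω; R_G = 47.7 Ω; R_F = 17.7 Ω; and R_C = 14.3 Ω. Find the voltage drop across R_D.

V ≈ 1.43 V

Series total: ΣR = 31.8 + 47.7 + 17.7 + 14.3 = 111.5 Ω.
By the voltage-divider rule, V = 5.03 × 31.80/111.5 = 1.435 V.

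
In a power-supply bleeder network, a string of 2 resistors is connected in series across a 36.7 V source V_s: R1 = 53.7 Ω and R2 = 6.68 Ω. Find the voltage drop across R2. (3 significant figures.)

V ≈ 4.06 V

Total series resistance ΣR = 53.7 + 6.68 = 60.38 Ω.
By the voltage-divider rule, V = 36.7 × 6.680/60.38 = 4.060 V.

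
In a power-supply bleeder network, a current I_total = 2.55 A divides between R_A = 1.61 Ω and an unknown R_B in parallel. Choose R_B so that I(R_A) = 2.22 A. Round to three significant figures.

R_B ≈ 10.8 Ω

The fraction through R_A equals R_B/(R_A+R_B).
With f = 0.8706, R_B = R_A · f/(1−f) = 1.61 × 6.727 = 10.83 Ω.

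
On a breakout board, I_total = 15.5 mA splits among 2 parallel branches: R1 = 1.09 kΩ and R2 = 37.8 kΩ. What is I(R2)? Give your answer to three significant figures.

I ≈ 0.434 mA

Two-branch current divider: I_k = I_total · R_other/(R_1 + R_2).
So I = 15.5 × 1.09/38.89 = 0.4344 mA.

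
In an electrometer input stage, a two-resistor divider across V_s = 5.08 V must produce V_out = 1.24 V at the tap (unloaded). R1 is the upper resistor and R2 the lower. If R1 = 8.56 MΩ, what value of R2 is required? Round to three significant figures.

V_out/V_s = R2/(R1+R2) = 0.2441.
So R2 = R1 · V_out/(V_s − V_out) = 8.56 × 1.24/(5.08 − 1.24) = 8.56 × 0.3229 = 2.764 MΩ.

R2 ≈ 2.76 MΩ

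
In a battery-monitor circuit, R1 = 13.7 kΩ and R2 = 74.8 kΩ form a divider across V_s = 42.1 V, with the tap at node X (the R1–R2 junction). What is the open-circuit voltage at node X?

V_th ≈ 35.6 V

With X open, the divider is unloaded: V_th = 42.1 × 74.8/88.50 = 35.58 V.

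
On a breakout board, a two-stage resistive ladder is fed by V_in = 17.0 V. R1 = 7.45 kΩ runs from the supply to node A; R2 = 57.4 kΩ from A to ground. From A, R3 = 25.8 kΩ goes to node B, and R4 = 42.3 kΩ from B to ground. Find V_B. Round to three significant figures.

V_B ≈ 8.52 V

Looking into the second stage from A: R3 + R4 = 68.10 kΩ appears in parallel with R2.
Effective lower resistance at A: R2 ‖ 68.10 = 31.15 kΩ.
So V_A = 17.0 × 0.8070 = 13.72 V.
V_B = V_A × 0.6211 = 8.521 V.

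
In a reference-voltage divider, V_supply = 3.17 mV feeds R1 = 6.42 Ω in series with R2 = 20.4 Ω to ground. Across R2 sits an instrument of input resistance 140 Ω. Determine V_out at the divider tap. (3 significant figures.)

The load sits in parallel with R2, giving an effective lower resistance R2' = R2·R_L/(R2+R_L) = 17.81 Ω.
Now apply the divider: V_out = 3.17 × 0.7350 = 2.330 mV.

V_out ≈ 2.33 mV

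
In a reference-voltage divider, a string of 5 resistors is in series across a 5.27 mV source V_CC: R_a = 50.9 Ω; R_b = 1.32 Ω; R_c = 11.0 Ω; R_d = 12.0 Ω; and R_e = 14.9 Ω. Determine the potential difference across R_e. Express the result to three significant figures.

V ≈ 0.871 mV

Series total: ΣR = 50.9 + 1.32 + 11.0 + 12.0 + 14.9 = 90.12 Ω.
By the voltage-divider rule, V = 5.27 × 14.90/90.12 = 0.8713 mV.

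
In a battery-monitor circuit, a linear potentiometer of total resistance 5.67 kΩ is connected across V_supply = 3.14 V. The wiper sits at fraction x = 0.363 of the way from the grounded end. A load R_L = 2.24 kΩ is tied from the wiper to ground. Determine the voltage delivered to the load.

V_out ≈ 0.719 V

The pot divides into 3.612 kΩ above the wiper and 2.058 kΩ below.
R_L loads the lower segment: effective lower R = 1.073 kΩ.
Then V_out = V_supply · 1.073/(3.612 + 1.073) = 0.7190 V.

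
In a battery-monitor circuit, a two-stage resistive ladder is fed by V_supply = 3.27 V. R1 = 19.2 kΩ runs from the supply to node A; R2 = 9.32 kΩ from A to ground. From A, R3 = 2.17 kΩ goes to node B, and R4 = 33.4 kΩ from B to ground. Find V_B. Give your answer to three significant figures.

V_B ≈ 0.853 V

Node A sees R2 in parallel with the series input of stage 2, R3 + R4 = 35.57 kΩ.
R2 ‖ (R3+R4) = 7.385 kΩ.
So V_A = 3.27 × 0.2778 = 0.9084 V.
Stage 2 is unloaded, so V_B = V_A · R4/(R3+R4) = 0.9084 × 33.4/35.57 = 0.8530 V.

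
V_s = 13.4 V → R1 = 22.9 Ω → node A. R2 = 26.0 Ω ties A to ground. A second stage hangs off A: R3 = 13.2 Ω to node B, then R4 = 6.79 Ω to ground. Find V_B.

The second stage (R3 + R4 = 19.99 Ω) loads node A in parallel with R2.
Effective lower resistance at A: R2 ‖ 19.99 = 11.30 Ω.
So V_A = 13.4 × 0.3304 = 4.428 V.
Stage 2 is unloaded, so V_B = V_A · R4/(R3+R4) = 4.428 × 6.79/19.99 = 1.504 V.

V_B ≈ 1.50 V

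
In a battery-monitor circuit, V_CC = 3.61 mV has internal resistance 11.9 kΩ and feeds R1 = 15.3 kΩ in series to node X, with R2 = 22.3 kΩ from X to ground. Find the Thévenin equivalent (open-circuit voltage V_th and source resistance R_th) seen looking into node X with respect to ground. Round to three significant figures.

R1' = 11.9 + 15.3 = 27.20 kΩ (source resistance + R1).
With X open, the divider is unloaded: V_th = 3.61 × 22.3/49.50 = 1.626 mV.
With V_CC suppressed (replaced by a short), R_th = R1' ‖ R2 = (27.20 × 22.3)/(27.20 + 22.3) = 12.25 kΩ.

V_th ≈ 1.63 mV, R_th ≈ 12.3 kΩ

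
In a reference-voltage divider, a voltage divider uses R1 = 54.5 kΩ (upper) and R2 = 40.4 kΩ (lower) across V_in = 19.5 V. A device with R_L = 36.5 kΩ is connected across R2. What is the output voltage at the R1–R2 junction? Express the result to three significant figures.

The load sits in parallel with R2, giving an effective lower resistance R2' = R2·R_L/(R2+R_L) = 19.18 kΩ.
Then V_out = V_in · R2'/(R1 + R2') = 19.5 × 19.18/73.68 = 5.075 V.

V_out ≈ 5.08 V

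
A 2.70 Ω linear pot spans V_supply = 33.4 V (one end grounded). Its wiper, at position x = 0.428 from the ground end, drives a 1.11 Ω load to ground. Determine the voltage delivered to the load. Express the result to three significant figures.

Split the track: R_lower = x·R_p = 1.156 Ω, R_upper = (1−x)·R_p = 1.544 Ω.
R_L loads the lower segment: effective lower R = 0.5662 Ω.
Loaded-divider output: V_out = 33.4 × 0.2683 = 8.960 V.

V_out ≈ 8.96 V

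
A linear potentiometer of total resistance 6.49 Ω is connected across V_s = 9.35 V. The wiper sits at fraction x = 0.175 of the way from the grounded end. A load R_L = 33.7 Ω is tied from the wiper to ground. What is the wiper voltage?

V_out ≈ 1.59 V

The pot divides into 5.354 Ω above the wiper and 1.136 Ω below.
R_L loads the lower segment: effective lower R = 1.099 Ω.
Then V_out = V_s · 1.099/(5.354 + 1.099) = 1.592 V.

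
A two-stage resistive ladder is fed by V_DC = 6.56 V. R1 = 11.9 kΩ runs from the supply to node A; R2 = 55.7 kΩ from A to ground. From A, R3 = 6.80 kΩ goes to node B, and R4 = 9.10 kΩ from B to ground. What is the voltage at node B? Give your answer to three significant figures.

The second stage (R3 + R4 = 15.90 kΩ) loads node A in parallel with R2.
Effective lower resistance at A: R2 ‖ 15.90 = 12.37 kΩ.
So V_A = 6.56 × 0.5097 = 3.343 V.
V_B = V_A × 0.5723 = 1.914 V.

V_B ≈ 1.91 V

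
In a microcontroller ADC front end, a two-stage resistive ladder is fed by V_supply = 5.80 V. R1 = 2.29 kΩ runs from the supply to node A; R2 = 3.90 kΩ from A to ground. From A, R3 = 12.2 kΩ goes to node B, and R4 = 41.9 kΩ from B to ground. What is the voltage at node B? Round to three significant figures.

Node A sees R2 in parallel with the series input of stage 2, R3 + R4 = 54.10 kΩ.
R2 ‖ (R3+R4) = 3.638 kΩ.
First divider: V_A = V_supply · 3.638/(2.29 + 3.638) = 3.559 V.
Stage 2 is unloaded, so V_B = V_A · R4/(R3+R4) = 3.559 × 41.9/54.10 = 2.757 V.

V_B ≈ 2.76 V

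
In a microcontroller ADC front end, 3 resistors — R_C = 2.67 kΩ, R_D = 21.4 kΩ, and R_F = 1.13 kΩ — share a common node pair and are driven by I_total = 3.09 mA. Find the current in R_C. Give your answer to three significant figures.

I ≈ 0.886 mA

ΣG = 1/2.67 + 1/21.4 + 1/1.13 = 1.306.
Current divider: I(R_C) = I_total · G_k/ΣG = 3.09 × (0.3745/1.306) = 3.09 × 0.2867 = 0.8860 mA.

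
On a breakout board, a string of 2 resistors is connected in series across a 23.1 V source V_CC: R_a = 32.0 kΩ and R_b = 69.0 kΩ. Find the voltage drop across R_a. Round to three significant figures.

ΣR = 32.0 + 69.0 = 101.0 kΩ.
V = V_CC · R/ΣR = 23.1 × 0.3168 = 7.319 V.

V ≈ 7.32 V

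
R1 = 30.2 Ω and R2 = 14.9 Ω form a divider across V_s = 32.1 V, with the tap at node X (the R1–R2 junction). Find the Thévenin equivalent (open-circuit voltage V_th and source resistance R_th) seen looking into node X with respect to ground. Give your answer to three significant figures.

Open-circuit (no load on X): V_th = V_s · R2/(R1 + R2) = 32.1 × 14.9/(30.20 + 14.9) = 10.61 V.
With V_s suppressed (replaced by a short), R_th = R1 ‖ R2 = (30.20 × 14.9)/(30.20 + 14.9) = 9.977 Ω.

V_th ≈ 10.6 V, R_th ≈ 9.98 Ω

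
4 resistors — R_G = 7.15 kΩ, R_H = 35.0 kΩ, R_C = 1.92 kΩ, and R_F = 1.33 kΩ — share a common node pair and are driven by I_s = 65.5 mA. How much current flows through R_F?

ΣG = 1/7.15 + 1/35.0 + 1/1.92 + 1/1.33 = 1.441.
R_F takes the fraction G_k/ΣG = 0.7519/1.441 = 0.5217, so I = 65.5 × 0.5217 = 34.17 mA.

I ≈ 34.2 mA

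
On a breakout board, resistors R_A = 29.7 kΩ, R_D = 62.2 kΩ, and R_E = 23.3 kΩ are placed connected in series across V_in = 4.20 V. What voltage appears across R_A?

V ≈ 1.08 V

Total series resistance ΣR = 29.7 + 62.2 + 23.3 = 115.2 kΩ.
By the voltage-divider rule, V = 4.20 × 29.70/115.2 = 1.083 V.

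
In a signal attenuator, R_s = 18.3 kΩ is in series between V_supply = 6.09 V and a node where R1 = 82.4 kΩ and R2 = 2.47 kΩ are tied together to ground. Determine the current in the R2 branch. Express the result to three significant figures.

I ≈ 0.286 mA

Equivalent of the parallel group: R_p = 2.398 kΩ.
V_A = 6.09 × 2.398/20.70 = 0.7056 V.
I(R2) = V_A / R2 = 0.7056/2.47 = 0.2857 mA.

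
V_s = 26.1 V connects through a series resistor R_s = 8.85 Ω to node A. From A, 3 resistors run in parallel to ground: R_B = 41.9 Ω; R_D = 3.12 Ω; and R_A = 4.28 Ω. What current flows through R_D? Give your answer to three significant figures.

Parallel bank: R_p = 1/(1/41.9 + 1/3.12 + 1/4.28) = 1.730 Ω.
V_A = 26.1 × 1.730/10.58 = 4.268 V.
Branch current I = V_A/R_D = 4.268/3.12 = 1.368 A.

I ≈ 1.37 A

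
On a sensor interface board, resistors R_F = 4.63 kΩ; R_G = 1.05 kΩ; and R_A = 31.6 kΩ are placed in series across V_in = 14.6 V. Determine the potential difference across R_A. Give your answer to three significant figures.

Series total: ΣR = 4.63 + 1.05 + 31.6 = 37.28 kΩ.
By the voltage-divider rule, V = 14.6 × 31.60/37.28 = 12.38 V.

V ≈ 12.4 V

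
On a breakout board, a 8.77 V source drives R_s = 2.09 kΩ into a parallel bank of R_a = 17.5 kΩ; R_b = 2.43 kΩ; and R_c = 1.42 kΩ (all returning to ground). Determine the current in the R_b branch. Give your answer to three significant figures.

Parallel bank: R_p = 1/(1/17.5 + 1/2.43 + 1/1.42) = 0.8526 kΩ.
V_A = 8.77 × 0.8526/2.943 = 2.541 V.
Branch current I = V_A/R_b = 2.541/2.43 = 1.046 mA.

I ≈ 1.05 mA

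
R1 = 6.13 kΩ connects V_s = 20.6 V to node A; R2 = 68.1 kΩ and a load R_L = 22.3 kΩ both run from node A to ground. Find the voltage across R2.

V_out ≈ 15.1 V

First combine the lower leg with the load: R2 ‖ R_L = 16.80 kΩ.
Voltage divider with the loaded lower leg: V_out = 20.6 × 16.80/(6.13 + 16.80) = 20.6 × 0.7327 = 15.09 V.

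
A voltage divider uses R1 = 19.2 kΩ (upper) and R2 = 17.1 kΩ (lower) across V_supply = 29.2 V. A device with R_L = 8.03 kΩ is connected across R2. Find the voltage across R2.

V_out ≈ 6.47 V

First combine the lower leg with the load: R2 ‖ R_L = 5.464 kΩ.
Now apply the divider: V_out = 29.2 × 0.2215 = 6.469 V.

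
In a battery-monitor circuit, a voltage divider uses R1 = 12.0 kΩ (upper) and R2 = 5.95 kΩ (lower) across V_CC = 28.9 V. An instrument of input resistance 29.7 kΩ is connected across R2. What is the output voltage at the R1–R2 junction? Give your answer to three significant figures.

V_out ≈ 8.45 V

The load sits in parallel with R2, giving an effective lower resistance R2' = R2·R_L/(R2+R_L) = 4.957 kΩ.
Voltage divider with the loaded lower leg: V_out = 28.9 × 4.957/(12.0 + 4.957) = 28.9 × 0.2923 = 8.448 V.
(Unloaded it would be 9.58 V; the load pulls it down.)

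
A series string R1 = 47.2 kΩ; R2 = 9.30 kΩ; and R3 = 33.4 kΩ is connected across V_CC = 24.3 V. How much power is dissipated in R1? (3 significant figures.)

P ≈ 3.45 mW

Series current I = V_CC/ΣR = 24.3/89.90 = 0.2703 mA.
P = I²R = 0.07306 × 47.2 = 3.449 mW.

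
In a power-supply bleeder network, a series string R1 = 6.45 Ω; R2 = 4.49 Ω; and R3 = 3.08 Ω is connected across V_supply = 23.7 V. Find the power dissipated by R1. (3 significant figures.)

ΣR = 14.02 Ω → I = 23.7/14.02 = 1.690 A.
P = I²R = 2.858 × 6.45 = 18.43 W.

P ≈ 18.4 W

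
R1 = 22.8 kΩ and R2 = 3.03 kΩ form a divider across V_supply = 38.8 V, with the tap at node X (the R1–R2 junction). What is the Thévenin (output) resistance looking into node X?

R_th ≈ 2.67 kΩ

Looking into X with the source shorted: R_th = R1·R2/(R1+R2) = 22.80 × 3.03/25.83 = 2.675 kΩ.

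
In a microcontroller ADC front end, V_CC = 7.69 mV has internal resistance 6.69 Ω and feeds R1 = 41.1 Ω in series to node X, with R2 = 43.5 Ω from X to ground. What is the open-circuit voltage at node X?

V_th ≈ 3.66 mV

R1' = 6.69 + 41.1 = 47.79 Ω (source resistance + R1).
With X open, the divider is unloaded: V_th = 7.69 × 43.5/91.29 = 3.664 mV.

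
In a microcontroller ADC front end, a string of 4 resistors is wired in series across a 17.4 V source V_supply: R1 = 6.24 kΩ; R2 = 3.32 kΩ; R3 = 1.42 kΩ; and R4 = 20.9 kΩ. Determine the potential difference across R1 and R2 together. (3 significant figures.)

ΣR = 6.24 + 3.32 + 1.42 + 20.9 = 31.88 kΩ.
R_{R1..R2} = 6.24 + 3.32 = 9.560 kΩ.
V = V_supply · R/ΣR = 17.4 × 0.2999 = 5.218 V.

V ≈ 5.22 V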